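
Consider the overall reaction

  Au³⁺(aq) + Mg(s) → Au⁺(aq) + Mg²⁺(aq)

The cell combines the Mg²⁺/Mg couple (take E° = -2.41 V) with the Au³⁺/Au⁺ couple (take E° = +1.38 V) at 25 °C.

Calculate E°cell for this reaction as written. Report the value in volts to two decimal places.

The Au³⁺/Au⁺ couple has the higher reduction potential, so it is the cathode; Mg²⁺/Mg is oxidised at the anode.
E°cell = E°(cathode) − E°(anode) = (+1.38) − (-2.41) = +3.79 V.

+3.79 V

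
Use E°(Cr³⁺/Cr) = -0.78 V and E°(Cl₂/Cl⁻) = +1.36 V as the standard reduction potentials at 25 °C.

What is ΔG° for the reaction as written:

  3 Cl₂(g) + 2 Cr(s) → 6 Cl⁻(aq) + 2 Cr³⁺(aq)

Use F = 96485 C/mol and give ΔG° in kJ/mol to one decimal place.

As written, Cl₂/Cl⁻ is reduced (cathode) and Cr³⁺/Cr is oxidised (anode), so E°cell = (+1.36) − (-0.78) = +2.14 V.
Balancing electrons gives n = 6.
ΔG° = −nFE° = −(6)(96485)(+2.14) = -1,238,867 J = -1238.9 kJ/mol.

-1238.9 kJ/mol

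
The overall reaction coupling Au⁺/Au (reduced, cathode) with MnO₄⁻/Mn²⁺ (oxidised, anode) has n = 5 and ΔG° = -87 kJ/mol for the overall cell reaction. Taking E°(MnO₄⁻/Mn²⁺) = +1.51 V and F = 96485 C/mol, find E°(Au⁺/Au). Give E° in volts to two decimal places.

E°cell = −ΔG°/(nF) = −(-87×10³)/((5)(96485)) = +0.180 V.
Since Au⁺/Au is the cathode and MnO₄⁻/Mn²⁺ the anode, E°cell = E°(Au⁺/Au) − E°(MnO₄⁻/Mn²⁺).
So E°(Au⁺/Au) = E°cell + E°(MnO₄⁻/Mn²⁺) = +0.180 + (+1.51) = +1.69 V.

+1.69 V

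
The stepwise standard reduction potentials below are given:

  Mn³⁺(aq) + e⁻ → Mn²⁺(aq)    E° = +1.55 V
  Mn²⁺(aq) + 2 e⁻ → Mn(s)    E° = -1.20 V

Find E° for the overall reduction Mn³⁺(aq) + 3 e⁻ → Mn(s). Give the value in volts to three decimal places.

-0.283 V

Standard free energies of sequential steps add: ΔG°₃ = ΔG°₁ + ΔG°₂, so n₃E°₃ = n₁E°₁ + n₂E°₂.
E°₃ = (1×+1.55 + 2×-1.20) / 3 = (-0.850) / 3 = -0.283 V.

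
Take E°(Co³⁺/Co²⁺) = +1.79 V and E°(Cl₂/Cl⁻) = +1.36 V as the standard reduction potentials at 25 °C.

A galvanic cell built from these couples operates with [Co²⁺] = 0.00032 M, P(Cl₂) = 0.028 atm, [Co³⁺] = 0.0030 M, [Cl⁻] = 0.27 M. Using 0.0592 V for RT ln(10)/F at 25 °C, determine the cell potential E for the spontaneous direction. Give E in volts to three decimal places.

+0.500 V

Co³⁺/Co²⁺ is the cathode (higher E°), Cl₂/Cl⁻ the anode: E°cell = +1.79 − (+1.36) = +0.43 V, n = 2.
Overall: 2 Co³⁺(aq) + 2 Cl⁻(aq) → 2 Co²⁺(aq) + Cl₂(g)
Q = [Co²⁺]^2·P(Cl₂) / ([Co³⁺]^2·[Cl⁻]^2); log Q = -2.360.
E = E° − (0.0592/n) log Q = +0.43 − (0.0592/2)(-2.360) = +0.500 V.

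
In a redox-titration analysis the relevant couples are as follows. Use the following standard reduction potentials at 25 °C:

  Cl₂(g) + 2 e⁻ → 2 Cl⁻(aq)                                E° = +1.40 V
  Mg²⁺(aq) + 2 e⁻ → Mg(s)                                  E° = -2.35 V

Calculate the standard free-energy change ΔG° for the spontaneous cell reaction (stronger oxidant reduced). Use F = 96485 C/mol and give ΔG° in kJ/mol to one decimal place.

-723.6 kJ/mol

Cl₂/Cl⁻ (E° = +1.40 V) is the cathode; Mg²⁺/Mg (E° = -2.35 V) is the anode, so E°cell = +3.75 V.
Balancing electrons gives n = 2 (lcm of 2 and 2).
ΔG° = −nFE° = −(2)(96485)(+3.75) = -723,638 J = -723.6 kJ/mol.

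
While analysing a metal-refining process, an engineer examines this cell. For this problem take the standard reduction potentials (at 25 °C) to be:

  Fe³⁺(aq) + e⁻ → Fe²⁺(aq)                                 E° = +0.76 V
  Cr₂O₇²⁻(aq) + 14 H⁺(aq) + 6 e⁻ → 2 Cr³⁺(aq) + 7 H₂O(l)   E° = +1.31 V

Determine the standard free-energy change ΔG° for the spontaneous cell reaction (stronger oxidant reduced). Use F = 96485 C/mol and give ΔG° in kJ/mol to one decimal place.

-318.4 kJ/mol

Cr₂O₇²⁻/Cr³⁺ (E° = +1.31 V) is the cathode; Fe³⁺/Fe²⁺ (E° = +0.76 V) is the anode, so E°cell = +0.55 V.
Balancing electrons gives n = 6 (lcm of 6 and 1).
ΔG° = −nFE° = −(6)(96485)(+0.55) = -318,400 J = -318.4 kJ/mol.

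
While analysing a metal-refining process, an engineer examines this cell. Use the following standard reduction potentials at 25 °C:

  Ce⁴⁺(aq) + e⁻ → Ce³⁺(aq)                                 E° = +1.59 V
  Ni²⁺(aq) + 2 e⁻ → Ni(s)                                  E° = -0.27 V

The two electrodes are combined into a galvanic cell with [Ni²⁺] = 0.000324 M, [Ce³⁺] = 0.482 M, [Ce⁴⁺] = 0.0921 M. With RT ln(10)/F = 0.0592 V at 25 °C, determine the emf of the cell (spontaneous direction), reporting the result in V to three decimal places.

Ce⁴⁺/Ce³⁺ is the cathode (higher E°), Ni²⁺/Ni the anode: E°cell = +1.59 − (-0.27) = +1.86 V, n = 2.
Overall: 2 Ce⁴⁺(aq) + Ni(s) → 2 Ce³⁺(aq) + Ni²⁺(aq)
Q = [Ce³⁺]^2·[Ni²⁺] / ([Ce⁴⁺]^2); log Q = -2.052.
E = E° − (0.0592/n) log Q = +1.86 − (0.0592/2)(-2.052) = +1.921 V.

+1.921 V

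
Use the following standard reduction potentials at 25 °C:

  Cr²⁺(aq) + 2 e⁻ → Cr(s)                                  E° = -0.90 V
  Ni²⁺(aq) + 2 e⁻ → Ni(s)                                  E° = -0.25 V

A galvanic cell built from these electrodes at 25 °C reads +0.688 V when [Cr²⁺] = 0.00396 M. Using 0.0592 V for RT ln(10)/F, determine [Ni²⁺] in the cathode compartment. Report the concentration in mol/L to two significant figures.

Ni²⁺/Ni is the cathode, Cr²⁺/Cr the anode: E°cell = +0.65 V, n = 2.
Overall reaction: Ni²⁺(aq) + Cr(s) → Ni(s) + Cr²⁺(aq); Q = [Cr²⁺]^1/[Ni²⁺]^1.
From E = E° − (0.0592/n) log Q: log Q = (E° − E)·n/0.0592 = (+0.65 − (+0.688))·2/0.0592 = -1.2838.
So 1·log[Ni²⁺] = 1·log(0.00396) − log Q = -2.4023 − (-1.2838) = -1.1185; [Ni²⁺] = 10^(-1.1185) ≈ 0.076 M.

0.076 M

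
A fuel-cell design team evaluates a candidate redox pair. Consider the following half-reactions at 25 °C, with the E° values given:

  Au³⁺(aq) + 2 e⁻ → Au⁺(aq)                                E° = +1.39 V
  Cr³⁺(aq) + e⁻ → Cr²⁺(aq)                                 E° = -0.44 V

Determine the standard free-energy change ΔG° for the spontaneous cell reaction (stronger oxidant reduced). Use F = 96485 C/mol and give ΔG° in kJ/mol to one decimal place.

-353.1 kJ/mol

Au³⁺/Au⁺ (E° = +1.39 V) is the cathode; Cr³⁺/Cr²⁺ (E° = -0.44 V) is the anode, so E°cell = +1.83 V.
Balancing electrons gives n = 2 (lcm of 2 and 1).
ΔG° = −nFE° = −(2)(96485)(+1.83) = -353,135 J = -353.1 kJ/mol.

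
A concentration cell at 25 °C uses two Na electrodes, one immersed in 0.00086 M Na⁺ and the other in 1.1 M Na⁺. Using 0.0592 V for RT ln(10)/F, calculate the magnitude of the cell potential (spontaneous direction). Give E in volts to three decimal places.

For a concentration cell E°cell = 0. The 1.1 M side is the cathode (reduction is favoured where [Na⁺] is higher).
With n = 1, E = −(0.0592/1) log([Na⁺]ₐₙ/[Na⁺]꜀ₐₜ) = −(0.0592/1) log(0.00086/1.1) = −(0.0592/1)(-3.107) = +0.184 V.

+0.184 V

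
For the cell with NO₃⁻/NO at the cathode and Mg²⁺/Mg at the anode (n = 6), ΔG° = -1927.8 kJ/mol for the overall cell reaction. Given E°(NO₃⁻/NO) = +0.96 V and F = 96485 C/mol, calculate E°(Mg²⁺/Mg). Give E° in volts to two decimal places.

-2.37 V

E°cell = −ΔG°/(nF) = −(-1927.8×10³)/((6)(96485)) = +3.330 V.
Since NO₃⁻/NO is the cathode and Mg²⁺/Mg the anode, E°cell = E°(NO₃⁻/NO) − E°(Mg²⁺/Mg).
So E°(Mg²⁺/Mg) = E°(NO₃⁻/NO) − E°cell = (+0.96) − (+3.330) = -2.37 V.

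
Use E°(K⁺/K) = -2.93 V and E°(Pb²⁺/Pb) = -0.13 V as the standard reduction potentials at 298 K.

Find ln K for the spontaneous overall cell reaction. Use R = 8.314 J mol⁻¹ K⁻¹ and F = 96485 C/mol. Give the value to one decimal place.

Cathode: Pb²⁺/Pb; anode: K⁺/K. E°cell = (-0.13) − (-2.93) = +2.80 V, with n = 2.
ΔG° = −nFE° = −RT ln K, so ln K = nFE°/(RT) = (2)(96485)(+2.80) / ((8.314)(298)) = 218.083.

218.1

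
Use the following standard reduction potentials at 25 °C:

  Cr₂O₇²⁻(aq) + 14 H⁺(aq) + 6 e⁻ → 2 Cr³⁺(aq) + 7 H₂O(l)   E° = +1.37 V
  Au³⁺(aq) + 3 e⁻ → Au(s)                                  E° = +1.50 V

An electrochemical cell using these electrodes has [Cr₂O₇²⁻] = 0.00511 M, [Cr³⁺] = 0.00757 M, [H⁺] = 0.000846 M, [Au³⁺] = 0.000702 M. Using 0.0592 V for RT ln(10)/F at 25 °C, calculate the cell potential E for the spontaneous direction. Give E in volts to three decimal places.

Au³⁺/Au is the cathode (higher E°), Cr₂O₇²⁻/Cr³⁺ the anode: E°cell = +1.50 − (+1.37) = +0.13 V, n = 6.
Overall: 2 Au³⁺(aq) + 2 Cr³⁺(aq) + 7 H₂O(l) → 2 Au(s) + Cr₂O₇²⁻(aq) + 14 H⁺(aq)
Q = [Cr₂O₇²⁻]·[H⁺]^14 / ([Au³⁺]^2·[Cr³⁺]^2); log Q = -34.759.
E = E° − (0.0592/n) log Q = +0.13 − (0.0592/6)(-34.759) = +0.473 V.

+0.473 V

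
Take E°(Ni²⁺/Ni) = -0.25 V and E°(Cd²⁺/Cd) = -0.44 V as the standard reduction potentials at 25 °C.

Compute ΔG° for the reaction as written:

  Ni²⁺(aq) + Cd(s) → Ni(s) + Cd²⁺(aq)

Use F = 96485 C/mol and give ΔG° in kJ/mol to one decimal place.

-36.7 kJ/mol

As written, Ni²⁺/Ni is reduced (cathode) and Cd²⁺/Cd is oxidised (anode), so E°cell = (-0.25) − (-0.44) = +0.19 V.
Balancing electrons gives n = 2.
ΔG° = −nFE° = −(2)(96485)(+0.19) = -36,664 J = -36.7 kJ/mol.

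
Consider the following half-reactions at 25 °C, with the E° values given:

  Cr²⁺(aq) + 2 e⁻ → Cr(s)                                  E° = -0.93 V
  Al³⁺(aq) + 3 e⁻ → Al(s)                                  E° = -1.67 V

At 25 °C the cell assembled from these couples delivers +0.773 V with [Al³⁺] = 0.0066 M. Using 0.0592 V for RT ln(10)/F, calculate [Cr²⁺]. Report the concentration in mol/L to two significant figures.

Cr²⁺/Cr is the cathode, Al³⁺/Al the anode: E°cell = +0.74 V, n = 6.
Overall reaction: 3 Cr²⁺(aq) + 2 Al(s) → 3 Cr(s) + 2 Al³⁺(aq); Q = [Al³⁺]^2/[Cr²⁺]^3.
From E = E° − (0.0592/n) log Q: log Q = (E° − E)·n/0.0592 = (+0.74 − (+0.773))·6/0.0592 = -3.3446.
So 3·log[Cr²⁺] = 2·log(0.0066) − log Q = -4.3609 − (-3.3446) = -1.0163; log[Cr²⁺] = -1.0163 / 3 = -0.3388; [Cr²⁺] = 10^(-0.3388) ≈ 0.46 M.

0.46 M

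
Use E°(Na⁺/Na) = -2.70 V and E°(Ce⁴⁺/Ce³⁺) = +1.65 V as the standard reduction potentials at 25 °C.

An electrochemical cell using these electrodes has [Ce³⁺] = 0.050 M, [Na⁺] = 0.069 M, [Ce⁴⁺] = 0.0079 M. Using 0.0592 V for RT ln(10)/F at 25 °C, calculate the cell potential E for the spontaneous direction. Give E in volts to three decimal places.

+4.371 V

Ce⁴⁺/Ce³⁺ is the cathode (higher E°), Na⁺/Na the anode: E°cell = +1.65 − (-2.70) = +4.35 V, n = 1.
Overall: Ce⁴⁺(aq) + Na(s) → Ce³⁺(aq) + Na⁺(aq)
Q = [Ce³⁺]·[Na⁺] / ([Ce⁴⁺]); log Q = -0.360.
E = E° − (0.0592/n) log Q = +4.35 − (0.0592/1)(-0.360) = +4.371 V.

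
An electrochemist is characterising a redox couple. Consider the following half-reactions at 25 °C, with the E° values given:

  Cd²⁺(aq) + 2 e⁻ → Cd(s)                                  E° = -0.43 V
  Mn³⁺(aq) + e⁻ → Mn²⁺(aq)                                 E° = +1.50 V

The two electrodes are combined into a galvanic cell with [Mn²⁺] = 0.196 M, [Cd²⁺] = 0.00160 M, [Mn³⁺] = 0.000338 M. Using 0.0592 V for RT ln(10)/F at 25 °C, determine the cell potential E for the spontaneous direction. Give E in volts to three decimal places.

Mn³⁺/Mn²⁺ is the cathode (higher E°), Cd²⁺/Cd the anode: E°cell = +1.50 − (-0.43) = +1.93 V, n = 2.
Overall: 2 Mn³⁺(aq) + Cd(s) → 2 Mn²⁺(aq) + Cd²⁺(aq)
Q = [Mn²⁺]^2·[Cd²⁺] / ([Mn³⁺]^2); log Q = 2.731.
E = E° − (0.0592/n) log Q = +1.93 − (0.0592/2)(2.731) = +1.849 V.

+1.849 V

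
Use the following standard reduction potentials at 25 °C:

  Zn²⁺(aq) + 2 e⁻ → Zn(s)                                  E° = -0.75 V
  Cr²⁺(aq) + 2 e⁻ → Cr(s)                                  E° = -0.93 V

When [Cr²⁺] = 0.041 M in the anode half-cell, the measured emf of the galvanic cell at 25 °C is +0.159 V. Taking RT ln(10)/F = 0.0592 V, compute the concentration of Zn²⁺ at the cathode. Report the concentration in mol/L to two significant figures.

0.0080 M

Zn²⁺/Zn is the cathode, Cr²⁺/Cr the anode: E°cell = +0.18 V, n = 2.
Overall reaction: Zn²⁺(aq) + Cr(s) → Zn(s) + Cr²⁺(aq); Q = [Cr²⁺]^1/[Zn²⁺]^1.
From E = E° − (0.0592/n) log Q: log Q = (E° − E)·n/0.0592 = (+0.18 − (+0.159))·2/0.0592 = 0.7095.
So 1·log[Zn²⁺] = 1·log(0.041) − log Q = -1.3872 − (0.7095) = -2.0967; [Zn²⁺] = 10^(-2.0967) ≈ 0.0080 M.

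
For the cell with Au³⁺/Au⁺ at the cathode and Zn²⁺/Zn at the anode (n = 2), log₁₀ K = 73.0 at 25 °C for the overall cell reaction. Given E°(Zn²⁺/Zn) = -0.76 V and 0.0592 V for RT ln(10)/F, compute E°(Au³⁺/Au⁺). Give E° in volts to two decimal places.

+1.40 V

E°cell = (0.0592/n)·log K = (0.0592/2)(73.0) = +2.161 V.
Since Au³⁺/Au⁺ is the cathode and Zn²⁺/Zn the anode, E°cell = E°(Au³⁺/Au⁺) − E°(Zn²⁺/Zn).
So E°(Au³⁺/Au⁺) = E°cell + E°(Zn²⁺/Zn) = +2.161 + (-0.76) = +1.40 V.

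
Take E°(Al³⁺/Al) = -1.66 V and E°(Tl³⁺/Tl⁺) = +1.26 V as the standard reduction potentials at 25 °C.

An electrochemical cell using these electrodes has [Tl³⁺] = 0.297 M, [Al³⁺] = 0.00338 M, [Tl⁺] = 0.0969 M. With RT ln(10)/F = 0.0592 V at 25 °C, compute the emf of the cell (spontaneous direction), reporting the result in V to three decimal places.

+2.983 V

Tl³⁺/Tl⁺ is the cathode (higher E°), Al³⁺/Al the anode: E°cell = +1.26 − (-1.66) = +2.92 V, n = 6.
Overall: 3 Tl³⁺(aq) + 2 Al(s) → 3 Tl⁺(aq) + 2 Al³⁺(aq)
Q = [Tl⁺]^3·[Al³⁺]^2 / ([Tl³⁺]^3); log Q = -6.401.
E = E° − (0.0592/n) log Q = +2.92 − (0.0592/6)(-6.401) = +2.983 V.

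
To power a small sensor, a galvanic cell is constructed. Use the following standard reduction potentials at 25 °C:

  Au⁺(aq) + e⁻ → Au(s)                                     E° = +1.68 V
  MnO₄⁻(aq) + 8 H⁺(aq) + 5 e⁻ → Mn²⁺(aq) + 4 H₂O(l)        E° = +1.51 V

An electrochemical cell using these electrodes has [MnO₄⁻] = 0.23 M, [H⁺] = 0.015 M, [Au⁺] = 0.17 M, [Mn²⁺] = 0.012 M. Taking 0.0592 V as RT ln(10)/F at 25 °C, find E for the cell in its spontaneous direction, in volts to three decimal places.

Au⁺/Au is the cathode (higher E°), MnO₄⁻/Mn²⁺ the anode: E°cell = +1.68 − (+1.51) = +0.17 V, n = 5.
Overall: 5 Au⁺(aq) + Mn²⁺(aq) + 4 H₂O(l) → 5 Au(s) + MnO₄⁻(aq) + 8 H⁺(aq)
Q = [MnO₄⁻]·[H⁺]^8 / ([Au⁺]^5·[Mn²⁺]); log Q = -9.461.
E = E° − (0.0592/n) log Q = +0.17 − (0.0592/5)(-9.461) = +0.282 V.

+0.282 V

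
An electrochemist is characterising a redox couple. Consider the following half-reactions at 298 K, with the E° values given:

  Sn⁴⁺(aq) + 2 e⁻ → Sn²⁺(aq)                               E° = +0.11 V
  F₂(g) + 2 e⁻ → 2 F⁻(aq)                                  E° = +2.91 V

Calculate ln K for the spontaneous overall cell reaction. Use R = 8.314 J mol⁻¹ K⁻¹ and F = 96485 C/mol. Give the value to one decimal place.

Cathode: F₂/F⁻; anode: Sn⁴⁺/Sn²⁺. E°cell = (+2.91) − (+0.11) = +2.80 V, with n = 2.
ΔG° = −nFE° = −RT ln K, so ln K = nFE°/(RT) = (2)(96485)(+2.80) / ((8.314)(298)) = 218.083.

218.1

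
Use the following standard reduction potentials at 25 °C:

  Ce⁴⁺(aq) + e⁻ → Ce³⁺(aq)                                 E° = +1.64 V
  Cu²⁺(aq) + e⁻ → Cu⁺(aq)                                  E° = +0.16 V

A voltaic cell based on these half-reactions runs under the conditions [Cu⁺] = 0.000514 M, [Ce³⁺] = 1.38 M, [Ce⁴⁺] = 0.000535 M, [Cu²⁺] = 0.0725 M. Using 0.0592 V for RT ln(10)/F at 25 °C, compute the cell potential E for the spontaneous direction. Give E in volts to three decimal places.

+1.151 V

Ce⁴⁺/Ce³⁺ is the cathode (higher E°), Cu²⁺/Cu⁺ the anode: E°cell = +1.64 − (+0.16) = +1.48 V, n = 1.
Overall: Ce⁴⁺(aq) + Cu⁺(aq) → Ce³⁺(aq) + Cu²⁺(aq)
Q = [Ce³⁺]·[Cu²⁺] / ([Ce⁴⁺]·[Cu⁺]); log Q = 5.561.
E = E° − (0.0592/n) log Q = +1.48 − (0.0592/1)(5.561) = +1.151 V.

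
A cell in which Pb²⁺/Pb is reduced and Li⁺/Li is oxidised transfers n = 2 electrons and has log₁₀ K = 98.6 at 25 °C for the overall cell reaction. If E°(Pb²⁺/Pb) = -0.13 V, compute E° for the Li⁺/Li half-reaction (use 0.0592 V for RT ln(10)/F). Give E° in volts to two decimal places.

E°cell = (0.0592/n)·log K = (0.0592/2)(98.6) = +2.919 V.
Since Pb²⁺/Pb is the cathode and Li⁺/Li the anode, E°cell = E°(Pb²⁺/Pb) − E°(Li⁺/Li).
So E°(Li⁺/Li) = E°(Pb²⁺/Pb) − E°cell = (-0.13) − (+2.919) = -3.05 V.

-3.05 V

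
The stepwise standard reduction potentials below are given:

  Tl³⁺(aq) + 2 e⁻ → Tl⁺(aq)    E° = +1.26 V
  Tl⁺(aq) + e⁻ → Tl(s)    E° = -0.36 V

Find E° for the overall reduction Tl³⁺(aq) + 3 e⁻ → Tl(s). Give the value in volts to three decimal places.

Standard free energies of sequential steps add: ΔG°₃ = ΔG°₁ + ΔG°₂, so n₃E°₃ = n₁E°₁ + n₂E°₂.
E°₃ = (2×+1.26 + 1×-0.36) / 3 = (+2.160) / 3 = +0.720 V.

+0.720 V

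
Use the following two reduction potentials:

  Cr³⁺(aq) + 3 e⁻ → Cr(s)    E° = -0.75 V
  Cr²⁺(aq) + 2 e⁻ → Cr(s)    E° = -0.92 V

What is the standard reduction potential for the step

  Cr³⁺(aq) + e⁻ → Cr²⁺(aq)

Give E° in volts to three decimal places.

Sequential free energies add, so n₃E°₃ = n₁E°₁ + n₂E°₂.
With n₃ = 3, and the known step contributing 2×(-0.92) V, the unknown satisfies 1·E° = 3×(-0.75) − 2×(-0.92) = -0.410.
E° = -0.410 / 1 = -0.410 V.

-0.410 V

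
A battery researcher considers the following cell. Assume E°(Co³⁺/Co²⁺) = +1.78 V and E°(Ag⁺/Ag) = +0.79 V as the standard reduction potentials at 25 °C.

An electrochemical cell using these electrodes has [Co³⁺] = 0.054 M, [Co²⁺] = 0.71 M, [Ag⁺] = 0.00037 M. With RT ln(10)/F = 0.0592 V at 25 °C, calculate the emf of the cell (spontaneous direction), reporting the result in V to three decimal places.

+1.127 V

Co³⁺/Co²⁺ is the cathode (higher E°), Ag⁺/Ag the anode: E°cell = +1.78 − (+0.79) = +0.99 V, n = 1.
Overall: Co³⁺(aq) + Ag(s) → Co²⁺(aq) + Ag⁺(aq)
Q = [Co²⁺]·[Ag⁺] / ([Co³⁺]); log Q = -2.313.
E = E° − (0.0592/n) log Q = +0.99 − (0.0592/1)(-2.313) = +1.127 V.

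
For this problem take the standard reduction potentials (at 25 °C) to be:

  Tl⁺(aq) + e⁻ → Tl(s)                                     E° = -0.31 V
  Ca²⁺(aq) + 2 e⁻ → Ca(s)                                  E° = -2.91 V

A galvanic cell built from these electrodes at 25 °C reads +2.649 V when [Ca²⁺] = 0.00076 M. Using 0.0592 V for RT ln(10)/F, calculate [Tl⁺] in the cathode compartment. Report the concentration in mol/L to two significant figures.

0.19 M

Tl⁺/Tl is the cathode, Ca²⁺/Ca the anode: E°cell = +2.60 V, n = 2.
Overall reaction: 2 Tl⁺(aq) + Ca(s) → 2 Tl(s) + Ca²⁺(aq); Q = [Ca²⁺]^1/[Tl⁺]^2.
From E = E° − (0.0592/n) log Q: log Q = (E° − E)·n/0.0592 = (+2.60 − (+2.649))·2/0.0592 = -1.6554.
So 2·log[Tl⁺] = 1·log(0.00076) − log Q = -3.1192 − (-1.6554) = -1.4638; log[Tl⁺] = -1.4638 / 2 = -0.7319; [Tl⁺] = 10^(-0.7319) ≈ 0.19 M.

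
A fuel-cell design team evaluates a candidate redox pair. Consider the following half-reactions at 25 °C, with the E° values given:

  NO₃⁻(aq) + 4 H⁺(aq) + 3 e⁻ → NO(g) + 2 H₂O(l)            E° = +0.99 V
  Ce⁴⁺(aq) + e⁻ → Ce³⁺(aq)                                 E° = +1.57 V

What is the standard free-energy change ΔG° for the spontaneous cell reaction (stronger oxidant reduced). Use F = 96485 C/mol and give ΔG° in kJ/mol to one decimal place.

-167.9 kJ/mol

Ce⁴⁺/Ce³⁺ (E° = +1.57 V) is the cathode; NO₃⁻/NO (E° = +0.99 V) is the anode, so E°cell = +0.58 V.
Balancing electrons gives n = 3 (lcm of 1 and 3).
ΔG° = −nFE° = −(3)(96485)(+0.58) = -167,884 J = -167.9 kJ/mol.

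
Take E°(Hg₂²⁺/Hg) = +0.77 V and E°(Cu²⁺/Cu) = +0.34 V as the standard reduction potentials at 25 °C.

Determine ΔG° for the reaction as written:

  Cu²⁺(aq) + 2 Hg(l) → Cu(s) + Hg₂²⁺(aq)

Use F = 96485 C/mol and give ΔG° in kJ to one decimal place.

+83.0 kJ

As written, Cu²⁺/Cu is reduced (cathode) and Hg₂²⁺/Hg is oxidised (anode), so E°cell = (+0.34) − (+0.77) = -0.43 V.
Balancing electrons gives n = 2.
ΔG° = −nFE° = −(2)(96485)(-0.43) = 82,977 J = +83.0 kJ.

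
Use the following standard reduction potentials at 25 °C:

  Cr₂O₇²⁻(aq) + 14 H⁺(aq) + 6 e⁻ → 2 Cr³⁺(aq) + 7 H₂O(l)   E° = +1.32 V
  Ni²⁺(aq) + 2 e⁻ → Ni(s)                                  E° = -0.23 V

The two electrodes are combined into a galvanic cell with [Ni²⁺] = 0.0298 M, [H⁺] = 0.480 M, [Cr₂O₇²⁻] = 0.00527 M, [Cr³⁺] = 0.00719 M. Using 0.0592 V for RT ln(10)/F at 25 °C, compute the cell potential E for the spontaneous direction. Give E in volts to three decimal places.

Cr₂O₇²⁻/Cr³⁺ is the cathode (higher E°), Ni²⁺/Ni the anode: E°cell = +1.32 − (-0.23) = +1.55 V, n = 6.
Overall: Cr₂O₇²⁻(aq) + 14 H⁺(aq) + 3 Ni(s) → 2 Cr³⁺(aq) + 7 H₂O(l) + 3 Ni²⁺(aq)
Q = [Cr³⁺]^2·[Ni²⁺]^3 / ([Cr₂O₇²⁻]·[H⁺]^14); log Q = -2.123.
E = E° − (0.0592/n) log Q = +1.55 − (0.0592/6)(-2.123) = +1.571 V.

+1.571 V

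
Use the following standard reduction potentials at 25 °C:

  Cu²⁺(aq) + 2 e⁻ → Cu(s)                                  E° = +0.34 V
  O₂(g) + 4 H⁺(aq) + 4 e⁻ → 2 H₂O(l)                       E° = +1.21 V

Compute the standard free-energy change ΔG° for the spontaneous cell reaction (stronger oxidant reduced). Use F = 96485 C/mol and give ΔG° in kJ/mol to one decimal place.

O₂/H₂O (E° = +1.21 V) is the cathode; Cu²⁺/Cu (E° = +0.34 V) is the anode, so E°cell = +0.87 V.
Balancing electrons gives n = 4 (lcm of 4 and 2).
ΔG° = −nFE° = −(4)(96485)(+0.87) = -335,768 J = -335.8 kJ/mol.

-335.8 kJ/mol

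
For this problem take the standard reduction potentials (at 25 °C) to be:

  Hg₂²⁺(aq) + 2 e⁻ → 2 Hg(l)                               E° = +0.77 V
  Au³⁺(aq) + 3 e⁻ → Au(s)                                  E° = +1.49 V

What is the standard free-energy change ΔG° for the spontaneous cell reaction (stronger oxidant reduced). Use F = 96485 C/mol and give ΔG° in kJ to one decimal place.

Au³⁺/Au (E° = +1.49 V) is the cathode; Hg₂²⁺/Hg (E° = +0.77 V) is the anode, so E°cell = +0.72 V.
Balancing electrons gives n = 6 (lcm of 3 and 2).
ΔG° = −nFE° = −(6)(96485)(+0.72) = -416,815 J = -416.8 kJ.

-416.8 kJ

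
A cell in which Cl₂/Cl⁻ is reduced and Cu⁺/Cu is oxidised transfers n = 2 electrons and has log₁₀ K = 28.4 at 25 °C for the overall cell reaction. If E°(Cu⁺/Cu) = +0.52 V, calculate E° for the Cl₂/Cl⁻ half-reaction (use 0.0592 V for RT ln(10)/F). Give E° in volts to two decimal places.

E°cell = (0.0592/n)·log K = (0.0592/2)(28.4) = +0.841 V.
Since Cl₂/Cl⁻ is the cathode and Cu⁺/Cu the anode, E°cell = E°(Cl₂/Cl⁻) − E°(Cu⁺/Cu).
So E°(Cl₂/Cl⁻) = E°cell + E°(Cu⁺/Cu) = +0.841 + (+0.52) = +1.36 V.

+1.36 V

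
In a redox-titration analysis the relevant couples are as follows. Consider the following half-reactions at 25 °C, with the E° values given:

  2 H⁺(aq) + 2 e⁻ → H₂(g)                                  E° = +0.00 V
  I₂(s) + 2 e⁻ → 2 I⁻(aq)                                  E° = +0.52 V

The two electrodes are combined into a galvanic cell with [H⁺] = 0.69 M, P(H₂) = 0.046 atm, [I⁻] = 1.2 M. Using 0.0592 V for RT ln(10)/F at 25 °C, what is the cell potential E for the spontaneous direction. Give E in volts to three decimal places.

+0.485 V

I₂/I⁻ is the cathode (higher E°), H⁺/H₂ the anode: E°cell = +0.52 − (+0.00) = +0.52 V, n = 2.
Overall: I₂(s) + H₂(g) → 2 I⁻(aq) + 2 H⁺(aq)
Q = [I⁻]^2·[H⁺]^2 / (P(H₂)); log Q = 1.173.
E = E° − (0.0592/n) log Q = +0.52 − (0.0592/2)(1.173) = +0.485 V.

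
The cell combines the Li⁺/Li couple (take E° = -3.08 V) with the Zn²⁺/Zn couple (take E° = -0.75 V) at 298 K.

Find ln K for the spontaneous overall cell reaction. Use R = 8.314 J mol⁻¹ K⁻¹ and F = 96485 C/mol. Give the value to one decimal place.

Cathode: Zn²⁺/Zn; anode: Li⁺/Li. E°cell = (-0.75) − (-3.08) = +2.33 V, with n = 2.
ΔG° = −nFE° = −RT ln K, so ln K = nFE°/(RT) = (2)(96485)(+2.33) / ((8.314)(298)) = 181.476.

181.5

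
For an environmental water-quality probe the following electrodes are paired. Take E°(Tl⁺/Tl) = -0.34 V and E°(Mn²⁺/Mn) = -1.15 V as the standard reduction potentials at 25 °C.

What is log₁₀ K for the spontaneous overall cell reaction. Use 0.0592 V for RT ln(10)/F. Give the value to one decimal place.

Cathode: Tl⁺/Tl; anode: Mn²⁺/Mn. E°cell = +0.81 V, n = 2.
log K = nE°cell / 0.0592 = (2)(+0.81) / 0.0592 = 27.4.

27.4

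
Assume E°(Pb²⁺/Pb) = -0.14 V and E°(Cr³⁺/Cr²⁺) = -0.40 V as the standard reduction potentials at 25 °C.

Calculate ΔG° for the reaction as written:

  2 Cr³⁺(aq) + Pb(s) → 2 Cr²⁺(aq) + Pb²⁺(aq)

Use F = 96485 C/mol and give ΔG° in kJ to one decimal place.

As written, Cr³⁺/Cr²⁺ is reduced (cathode) and Pb²⁺/Pb is oxidised (anode), so E°cell = (-0.40) − (-0.14) = -0.26 V.
Balancing electrons gives n = 2.
ΔG° = −nFE° = −(2)(96485)(-0.26) = 50,172 J = +50.2 kJ.

+50.2 kJ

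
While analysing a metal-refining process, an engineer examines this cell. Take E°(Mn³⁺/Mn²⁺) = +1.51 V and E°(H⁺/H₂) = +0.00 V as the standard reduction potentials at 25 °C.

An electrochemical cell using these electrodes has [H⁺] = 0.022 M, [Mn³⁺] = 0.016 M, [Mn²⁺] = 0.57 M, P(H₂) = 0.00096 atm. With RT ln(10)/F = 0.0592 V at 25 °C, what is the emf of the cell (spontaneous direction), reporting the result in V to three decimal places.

+1.427 V

Mn³⁺/Mn²⁺ is the cathode (higher E°), H⁺/H₂ the anode: E°cell = +1.51 − (+0.00) = +1.51 V, n = 2.
Overall: 2 Mn³⁺(aq) + H₂(g) → 2 Mn²⁺(aq) + 2 H⁺(aq)
Q = [Mn²⁺]^2·[H⁺]^2 / ([Mn³⁺]^2·P(H₂)); log Q = 2.806.
E = E° − (0.0592/n) log Q = +1.51 − (0.0592/2)(2.806) = +1.427 V.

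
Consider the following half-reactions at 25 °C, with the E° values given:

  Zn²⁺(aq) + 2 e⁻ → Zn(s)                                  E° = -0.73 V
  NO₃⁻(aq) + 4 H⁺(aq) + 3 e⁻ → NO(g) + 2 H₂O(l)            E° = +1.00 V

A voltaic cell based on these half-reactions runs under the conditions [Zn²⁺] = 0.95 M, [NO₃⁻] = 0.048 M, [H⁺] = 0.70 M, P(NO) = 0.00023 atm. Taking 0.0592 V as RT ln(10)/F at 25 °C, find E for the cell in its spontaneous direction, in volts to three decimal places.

NO₃⁻/NO is the cathode (higher E°), Zn²⁺/Zn the anode: E°cell = +1.00 − (-0.73) = +1.73 V, n = 6.
Overall: 2 NO₃⁻(aq) + 8 H⁺(aq) + 3 Zn(s) → 2 NO(g) + 4 H₂O(l) + 3 Zn²⁺(aq)
Q = P(NO)^2·[Zn²⁺]^3 / ([NO₃⁻]^2·[H⁺]^8); log Q = -3.467.
E = E° − (0.0592/n) log Q = +1.73 − (0.0592/6)(-3.467) = +1.764 V.

+1.764 V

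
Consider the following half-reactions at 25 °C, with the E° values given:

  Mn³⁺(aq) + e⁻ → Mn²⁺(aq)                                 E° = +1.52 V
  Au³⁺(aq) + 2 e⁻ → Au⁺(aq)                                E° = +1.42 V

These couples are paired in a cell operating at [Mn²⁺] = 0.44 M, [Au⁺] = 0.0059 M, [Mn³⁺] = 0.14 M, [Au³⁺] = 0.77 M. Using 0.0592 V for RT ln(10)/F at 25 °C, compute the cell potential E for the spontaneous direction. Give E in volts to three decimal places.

Mn³⁺/Mn²⁺ is the cathode (higher E°), Au³⁺/Au⁺ the anode: E°cell = +1.52 − (+1.42) = +0.10 V, n = 2.
Overall: 2 Mn³⁺(aq) + Au⁺(aq) → 2 Mn²⁺(aq) + Au³⁺(aq)
Q = [Mn²⁺]^2·[Au³⁺] / ([Mn³⁺]^2·[Au⁺]); log Q = 3.110.
E = E° − (0.0592/n) log Q = +0.10 − (0.0592/2)(3.110) = +0.008 V.

+0.008 V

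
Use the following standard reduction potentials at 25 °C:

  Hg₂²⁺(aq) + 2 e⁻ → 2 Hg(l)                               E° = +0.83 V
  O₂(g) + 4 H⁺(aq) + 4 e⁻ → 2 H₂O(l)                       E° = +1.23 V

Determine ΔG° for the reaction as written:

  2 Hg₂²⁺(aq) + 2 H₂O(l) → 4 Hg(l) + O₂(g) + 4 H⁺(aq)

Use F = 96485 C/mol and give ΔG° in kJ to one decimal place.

+154.4 kJ

As written, Hg₂²⁺/Hg is reduced (cathode) and O₂/H₂O is oxidised (anode), so E°cell = (+0.83) − (+1.23) = -0.40 V.
Balancing electrons gives n = 4.
ΔG° = −nFE° = −(4)(96485)(-0.40) = 154,376 J = +154.4 kJ.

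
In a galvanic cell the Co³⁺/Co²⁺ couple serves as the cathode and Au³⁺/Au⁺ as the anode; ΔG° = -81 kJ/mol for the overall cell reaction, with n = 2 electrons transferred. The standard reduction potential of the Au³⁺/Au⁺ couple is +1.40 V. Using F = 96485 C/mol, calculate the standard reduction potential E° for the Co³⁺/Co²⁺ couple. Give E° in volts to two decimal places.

+1.82 V

E°cell = −ΔG°/(nF) = −(-81×10³)/((2)(96485)) = +0.420 V.
Since Co³⁺/Co²⁺ is the cathode and Au³⁺/Au⁺ the anode, E°cell = E°(Co³⁺/Co²⁺) − E°(Au³⁺/Au⁺).
So E°(Co³⁺/Co²⁺) = E°cell + E°(Au³⁺/Au⁺) = +0.420 + (+1.40) = +1.82 V.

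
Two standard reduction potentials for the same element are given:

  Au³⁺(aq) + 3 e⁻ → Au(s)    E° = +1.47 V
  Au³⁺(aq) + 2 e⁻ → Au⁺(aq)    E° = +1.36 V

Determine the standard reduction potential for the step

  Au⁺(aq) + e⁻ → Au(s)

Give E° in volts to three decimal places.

+1.690 V

Sequential free energies add, so n₃E°₃ = n₁E°₁ + n₂E°₂.
With n₃ = 3, and the known step contributing 2×(+1.36) V, the unknown satisfies 1·E° = 3×(+1.47) − 2×(+1.36) = +1.690.
E° = +1.690 / 1 = +1.690 V.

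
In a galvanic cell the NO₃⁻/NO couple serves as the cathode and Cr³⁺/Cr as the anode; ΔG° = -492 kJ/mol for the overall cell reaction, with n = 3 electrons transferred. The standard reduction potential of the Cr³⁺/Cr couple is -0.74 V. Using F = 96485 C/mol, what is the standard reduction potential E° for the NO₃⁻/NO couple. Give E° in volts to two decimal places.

E°cell = −ΔG°/(nF) = −(-492×10³)/((3)(96485)) = +1.700 V.
Since NO₃⁻/NO is the cathode and Cr³⁺/Cr the anode, E°cell = E°(NO₃⁻/NO) − E°(Cr³⁺/Cr).
So E°(NO₃⁻/NO) = E°cell + E°(Cr³⁺/Cr) = +1.700 + (-0.74) = +0.96 V.

+0.96 V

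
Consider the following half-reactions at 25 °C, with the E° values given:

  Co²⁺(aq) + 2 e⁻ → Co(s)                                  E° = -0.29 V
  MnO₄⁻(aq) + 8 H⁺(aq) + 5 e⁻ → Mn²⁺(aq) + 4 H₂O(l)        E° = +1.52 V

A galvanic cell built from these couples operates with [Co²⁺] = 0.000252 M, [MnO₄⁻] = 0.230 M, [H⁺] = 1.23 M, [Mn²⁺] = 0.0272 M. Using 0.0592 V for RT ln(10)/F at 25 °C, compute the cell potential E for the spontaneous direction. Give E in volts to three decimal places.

+1.936 V

MnO₄⁻/Mn²⁺ is the cathode (higher E°), Co²⁺/Co the anode: E°cell = +1.52 − (-0.29) = +1.81 V, n = 10.
Overall: 2 MnO₄⁻(aq) + 16 H⁺(aq) + 5 Co(s) → 2 Mn²⁺(aq) + 8 H₂O(l) + 5 Co²⁺(aq)
Q = [Mn²⁺]^2·[Co²⁺]^5 / ([MnO₄⁻]^2·[H⁺]^16); log Q = -21.286.
E = E° − (0.0592/n) log Q = +1.81 − (0.0592/10)(-21.286) = +1.936 V.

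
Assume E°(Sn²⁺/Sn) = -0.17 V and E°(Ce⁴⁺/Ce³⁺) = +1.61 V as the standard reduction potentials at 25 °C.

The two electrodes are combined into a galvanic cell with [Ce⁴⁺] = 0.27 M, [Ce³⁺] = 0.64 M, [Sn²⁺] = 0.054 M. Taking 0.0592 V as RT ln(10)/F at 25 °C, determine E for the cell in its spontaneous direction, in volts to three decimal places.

+1.795 V

Ce⁴⁺/Ce³⁺ is the cathode (higher E°), Sn²⁺/Sn the anode: E°cell = +1.61 − (-0.17) = +1.78 V, n = 2.
Overall: 2 Ce⁴⁺(aq) + Sn(s) → 2 Ce³⁺(aq) + Sn²⁺(aq)
Q = [Ce³⁺]^2·[Sn²⁺] / ([Ce⁴⁺]^2); log Q = -0.518.
E = E° − (0.0592/n) log Q = +1.78 − (0.0592/2)(-0.518) = +1.795 V.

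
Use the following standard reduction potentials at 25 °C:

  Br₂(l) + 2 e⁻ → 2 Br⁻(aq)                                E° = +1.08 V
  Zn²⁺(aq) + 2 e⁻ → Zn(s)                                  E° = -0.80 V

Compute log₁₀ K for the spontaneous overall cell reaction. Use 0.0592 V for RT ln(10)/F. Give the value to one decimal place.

63.5

Cathode: Br₂/Br⁻; anode: Zn²⁺/Zn. E°cell = +1.88 V, n = 2.
log K = nE°cell / 0.0592 = (2)(+1.88) / 0.0592 = 63.5.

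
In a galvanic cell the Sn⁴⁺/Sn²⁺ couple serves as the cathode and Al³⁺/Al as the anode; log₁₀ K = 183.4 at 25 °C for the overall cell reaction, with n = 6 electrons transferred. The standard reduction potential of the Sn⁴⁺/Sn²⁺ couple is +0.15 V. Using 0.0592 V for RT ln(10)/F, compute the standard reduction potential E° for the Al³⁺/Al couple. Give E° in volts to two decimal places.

-1.66 V

E°cell = (0.0592/n)·log K = (0.0592/6)(183.4) = +1.810 V.
Since Sn⁴⁺/Sn²⁺ is the cathode and Al³⁺/Al the anode, E°cell = E°(Sn⁴⁺/Sn²⁺) − E°(Al³⁺/Al).
So E°(Al³⁺/Al) = E°(Sn⁴⁺/Sn²⁺) − E°cell = (+0.15) − (+1.810) = -1.66 V.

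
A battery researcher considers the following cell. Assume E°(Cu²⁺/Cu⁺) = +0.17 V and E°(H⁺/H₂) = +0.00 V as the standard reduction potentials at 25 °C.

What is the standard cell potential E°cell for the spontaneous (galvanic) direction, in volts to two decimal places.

The Cu²⁺/Cu⁺ couple has the higher reduction potential, so it is the cathode; H⁺/H₂ is oxidised at the anode.
E°cell = E°(cathode) − E°(anode) = (+0.17) − (+0.00) = +0.17 V.
Since E°cell > 0, the reaction is spontaneous under standard conditions.

+0.17 V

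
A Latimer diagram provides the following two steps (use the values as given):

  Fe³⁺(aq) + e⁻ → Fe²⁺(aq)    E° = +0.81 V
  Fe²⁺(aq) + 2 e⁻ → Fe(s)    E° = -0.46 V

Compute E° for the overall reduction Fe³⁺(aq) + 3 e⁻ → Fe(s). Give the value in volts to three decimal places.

Since ΔG° = −nFE° is additive over sequential reductions, n₃E°₃ = n₁E°₁ + n₂E°₂.
E°₃ = (1×+0.81 + 2×-0.46) / 3 = (-0.110) / 3 = -0.037 V.

-0.037 V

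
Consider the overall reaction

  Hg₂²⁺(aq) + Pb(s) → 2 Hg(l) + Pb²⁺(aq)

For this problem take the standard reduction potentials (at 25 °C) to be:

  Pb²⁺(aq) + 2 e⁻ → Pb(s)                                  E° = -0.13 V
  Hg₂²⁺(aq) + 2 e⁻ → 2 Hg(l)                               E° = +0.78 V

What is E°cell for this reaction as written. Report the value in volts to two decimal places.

+0.91 V

The Hg₂²⁺/Hg couple has the higher reduction potential, so it is the cathode; Pb²⁺/Pb is oxidised at the anode.
E°cell = E°(cathode) − E°(anode) = (+0.78) − (-0.13) = +0.91 V.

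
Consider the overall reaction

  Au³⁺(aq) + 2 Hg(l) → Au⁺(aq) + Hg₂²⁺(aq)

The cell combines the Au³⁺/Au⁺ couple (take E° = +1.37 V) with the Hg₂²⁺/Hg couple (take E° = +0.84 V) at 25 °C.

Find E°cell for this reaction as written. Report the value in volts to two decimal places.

+0.53 V

The Au³⁺/Au⁺ couple has the higher reduction potential, so it is the cathode; Hg₂²⁺/Hg is oxidised at the anode.
E°cell = E°(cathode) − E°(anode) = (+1.37) − (+0.84) = +0.53 V.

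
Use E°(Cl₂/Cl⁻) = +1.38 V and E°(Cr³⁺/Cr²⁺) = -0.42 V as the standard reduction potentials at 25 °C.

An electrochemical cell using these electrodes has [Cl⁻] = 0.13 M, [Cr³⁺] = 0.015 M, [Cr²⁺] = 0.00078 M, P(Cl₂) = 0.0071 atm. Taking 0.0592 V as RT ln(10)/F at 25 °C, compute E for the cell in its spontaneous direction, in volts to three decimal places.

Cl₂/Cl⁻ is the cathode (higher E°), Cr³⁺/Cr²⁺ the anode: E°cell = +1.38 − (-0.42) = +1.80 V, n = 2.
Overall: Cl₂(g) + 2 Cr²⁺(aq) → 2 Cl⁻(aq) + 2 Cr³⁺(aq)
Q = [Cl⁻]^2·[Cr³⁺]^2 / (P(Cl₂)·[Cr²⁺]^2); log Q = 2.945.
E = E° − (0.0592/n) log Q = +1.80 − (0.0592/2)(2.945) = +1.713 V.

+1.713 V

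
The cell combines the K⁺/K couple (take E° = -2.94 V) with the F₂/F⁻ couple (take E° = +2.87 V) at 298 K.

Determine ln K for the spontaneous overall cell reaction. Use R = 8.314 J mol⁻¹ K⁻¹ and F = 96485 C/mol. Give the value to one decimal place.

Cathode: F₂/F⁻; anode: K⁺/K. E°cell = (+2.87) − (-2.94) = +5.81 V, with n = 2.
ΔG° = −nFE° = −RT ln K, so ln K = nFE°/(RT) = (2)(96485)(+5.81) / ((8.314)(298)) = 452.522.

452.5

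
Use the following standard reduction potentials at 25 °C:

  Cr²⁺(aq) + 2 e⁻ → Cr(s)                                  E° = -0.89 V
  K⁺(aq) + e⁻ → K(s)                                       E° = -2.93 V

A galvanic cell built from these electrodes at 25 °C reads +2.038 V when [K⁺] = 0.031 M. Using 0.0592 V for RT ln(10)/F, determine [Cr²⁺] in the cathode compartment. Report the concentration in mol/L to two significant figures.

Cr²⁺/Cr is the cathode, K⁺/K the anode: E°cell = +2.04 V, n = 2.
Overall reaction: Cr²⁺(aq) + 2 K(s) → Cr(s) + 2 K⁺(aq); Q = [K⁺]^2/[Cr²⁺]^1.
From E = E° − (0.0592/n) log Q: log Q = (E° − E)·n/0.0592 = (+2.04 − (+2.038))·2/0.0592 = 0.0676.
So 1·log[Cr²⁺] = 2·log(0.031) − log Q = -3.0173 − (0.0676) = -3.0849; [Cr²⁺] = 10^(-3.0849) ≈ 0.00082 M.

0.00082 M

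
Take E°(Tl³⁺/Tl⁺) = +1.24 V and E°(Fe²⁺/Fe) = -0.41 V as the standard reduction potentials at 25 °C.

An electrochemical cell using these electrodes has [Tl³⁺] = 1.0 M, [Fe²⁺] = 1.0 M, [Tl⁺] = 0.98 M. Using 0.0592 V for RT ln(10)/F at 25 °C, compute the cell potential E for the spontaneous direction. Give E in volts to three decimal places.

+1.650 V

Tl³⁺/Tl⁺ is the cathode (higher E°), Fe²⁺/Fe the anode: E°cell = +1.24 − (-0.41) = +1.65 V, n = 2.
Overall: Tl³⁺(aq) + Fe(s) → Tl⁺(aq) + Fe²⁺(aq)
Q = [Tl⁺]·[Fe²⁺] / ([Tl³⁺]); log Q = -0.009.
E = E° − (0.0592/n) log Q = +1.65 − (0.0592/2)(-0.009) = +1.650 V.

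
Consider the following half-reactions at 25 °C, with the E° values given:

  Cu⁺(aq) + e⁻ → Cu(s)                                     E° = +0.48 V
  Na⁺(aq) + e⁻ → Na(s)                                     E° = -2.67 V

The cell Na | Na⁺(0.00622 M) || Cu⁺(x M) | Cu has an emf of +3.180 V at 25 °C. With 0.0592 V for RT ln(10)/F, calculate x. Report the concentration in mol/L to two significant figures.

Cu⁺/Cu is the cathode, Na⁺/Na the anode: E°cell = +3.15 V, n = 1.
Overall reaction: Cu⁺(aq) + Na(s) → Cu(s) + Na⁺(aq); Q = [Na⁺]^1/[Cu⁺]^1.
From E = E° − (0.0592/n) log Q: log Q = (E° − E)·n/0.0592 = (+3.15 − (+3.180))·1/0.0592 = -0.5068.
So 1·log[Cu⁺] = 1·log(0.00622) − log Q = -2.2062 − (-0.5068) = -1.6994; [Cu⁺] = 10^(-1.6994) ≈ 0.020 M.

0.020 M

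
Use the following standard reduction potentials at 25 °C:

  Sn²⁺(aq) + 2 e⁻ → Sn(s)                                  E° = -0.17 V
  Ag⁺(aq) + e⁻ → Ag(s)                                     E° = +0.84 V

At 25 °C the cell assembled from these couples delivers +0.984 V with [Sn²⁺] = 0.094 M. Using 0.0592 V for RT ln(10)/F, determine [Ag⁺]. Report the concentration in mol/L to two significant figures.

Ag⁺/Ag is the cathode, Sn²⁺/Sn the anode: E°cell = +1.01 V, n = 2.
Overall reaction: 2 Ag⁺(aq) + Sn(s) → 2 Ag(s) + Sn²⁺(aq); Q = [Sn²⁺]^1/[Ag⁺]^2.
From E = E° − (0.0592/n) log Q: log Q = (E° − E)·n/0.0592 = (+1.01 − (+0.984))·2/0.0592 = 0.8784.
So 2·log[Ag⁺] = 1·log(0.094) − log Q = -1.0269 − (0.8784) = -1.9053; log[Ag⁺] = -1.9053 / 2 = -0.9526; [Ag⁺] = 10^(-0.9526) ≈ 0.11 M.

0.11 M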